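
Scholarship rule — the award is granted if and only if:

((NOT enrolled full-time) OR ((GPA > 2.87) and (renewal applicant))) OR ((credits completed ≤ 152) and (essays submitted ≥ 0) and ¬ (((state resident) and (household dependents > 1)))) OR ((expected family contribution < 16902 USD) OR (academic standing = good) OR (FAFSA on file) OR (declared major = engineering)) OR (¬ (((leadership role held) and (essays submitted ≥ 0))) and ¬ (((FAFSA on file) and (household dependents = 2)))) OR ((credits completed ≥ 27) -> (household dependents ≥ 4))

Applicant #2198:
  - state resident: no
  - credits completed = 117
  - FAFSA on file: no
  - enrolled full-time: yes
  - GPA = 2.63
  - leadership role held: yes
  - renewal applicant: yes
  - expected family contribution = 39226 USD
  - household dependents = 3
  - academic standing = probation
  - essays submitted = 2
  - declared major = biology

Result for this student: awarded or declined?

Awarded

Atomic conditions:
  NOT enrolled full-time: yes → false
  GPA > 2.87: 2.63 > 2.87 is false
  renewal applicant: yes → true
  credits completed ≤ 152: 117 ≤ 152 is true
  essays submitted ≥ 0: 2 ≥ 0 is true
  state resident: no → false
  household dependents > 1: 3 > 1 is true
  expected family contribution < 16902 USD: 39226 < 16902 is false
  academic standing = good: probation == good is false
  FAFSA on file: no → false
  declared major = engineering: biology == engineering is false
  leadership role held: yes → true
  household dependents = 2: 3 == 2 is false
  credits completed ≥ 27: 117 ≥ 27 is true
  household dependents ≥ 4: 3 ≥ 4 is false
Combine:
[1.2] false AND true = false
[1] false OR false = false
[2.3.1] false AND true = false
[2.3] NOT false = true
[2] true AND true AND true = true
[3] false OR false OR false OR false = false
[4.1.1] true AND true = true
[4.1] NOT true = false
[4.2.1] false AND false = false
[4.2] NOT false = true
[4] false AND true = false
[5] true → false = false
[root] false OR true OR false OR false OR false = true
Overall: true → awarded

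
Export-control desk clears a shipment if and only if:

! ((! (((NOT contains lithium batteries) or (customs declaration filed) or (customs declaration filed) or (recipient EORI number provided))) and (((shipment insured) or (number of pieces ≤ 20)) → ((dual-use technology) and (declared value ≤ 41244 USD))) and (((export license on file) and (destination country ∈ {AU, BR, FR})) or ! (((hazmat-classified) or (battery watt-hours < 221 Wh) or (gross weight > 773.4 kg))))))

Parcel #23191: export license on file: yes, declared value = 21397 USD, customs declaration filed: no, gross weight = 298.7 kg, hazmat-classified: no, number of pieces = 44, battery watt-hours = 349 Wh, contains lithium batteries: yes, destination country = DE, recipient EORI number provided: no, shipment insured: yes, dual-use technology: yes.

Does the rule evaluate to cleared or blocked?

Atomic conditions:
  NOT contains lithium batteries: yes → false
  customs declaration filed: no → false
  recipient EORI number provided: no → false
  shipment insured: yes → true
  number of pieces ≤ 20: 44 ≤ 20 is false
  dual-use technology: yes → true
  declared value ≤ 41244 USD: 21397 ≤ 41244 is true
  export license on file: yes → true
  destination country ∈ {AU, BR, FR}: DE is not in the set → false
  hazmat-classified: no → false
  battery watt-hours < 221 Wh: 349 < 221 is false
  gross weight > 773.4 kg: 298.7 > 773.4 is false
Combine:
[1.1.1] false OR false OR false OR false = false
[1.1] NOT false = true
[1.2.1] true OR false = true
[1.2.2] true AND true = true
[1.2] true → true = true
[1.3.1] true AND false = false
[1.3.2.1] false OR false OR false = false
[1.3.2] NOT false = true
[1.3] false OR true = true
[1] true AND true AND true = true
[root] NOT true = false
Overall: false → blocked

Blocked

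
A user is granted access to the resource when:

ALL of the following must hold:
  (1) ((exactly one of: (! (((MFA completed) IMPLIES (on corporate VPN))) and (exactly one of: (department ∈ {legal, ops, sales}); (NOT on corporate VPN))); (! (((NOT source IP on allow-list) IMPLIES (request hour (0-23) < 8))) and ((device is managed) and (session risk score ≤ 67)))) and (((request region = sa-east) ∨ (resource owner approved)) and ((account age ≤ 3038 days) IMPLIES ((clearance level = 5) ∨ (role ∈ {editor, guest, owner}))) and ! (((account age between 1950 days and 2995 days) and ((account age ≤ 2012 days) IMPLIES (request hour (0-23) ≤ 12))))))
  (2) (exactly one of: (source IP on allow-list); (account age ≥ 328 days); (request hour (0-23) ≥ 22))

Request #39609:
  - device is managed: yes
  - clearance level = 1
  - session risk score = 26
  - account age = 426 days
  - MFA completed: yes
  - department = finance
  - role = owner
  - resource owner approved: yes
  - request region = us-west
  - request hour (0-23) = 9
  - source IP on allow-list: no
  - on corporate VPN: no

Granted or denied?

Denied

Atomic conditions:
  MFA completed: yes → true
  on corporate VPN: no → false
  department ∈ {legal, ops, sales}: finance is not in the set → false
  NOT on corporate VPN: no → true
  NOT source IP on allow-list: no → true
  request hour (0-23) < 8: 9 < 8 is false
  device is managed: yes → true
  session risk score ≤ 67: 26 ≤ 67 is true
  request region = sa-east: us-west == sa-east is false
  resource owner approved: yes → true
  account age ≤ 3038 days: 426 ≤ 3038 is true
  clearance level = 5: 1 == 5 is false
  role ∈ {editor, guest, owner}: owner is in the set → true
  account age between 1950 days and 2995 days: 426 in [1950, 2995] is false
  account age ≤ 2012 days: 426 ≤ 2012 is true
  request hour (0-23) ≤ 12: 9 ≤ 12 is true
  source IP on allow-list: no → false
  account age ≥ 328 days: 426 ≥ 328 is true
  request hour (0-23) ≥ 22: 9 ≥ 22 is false
Combine:
[1.1.1.1.1] true → false = false
[1.1.1.1] NOT false = true
[1.1.1.2] exactly-one(false, true) = true
[1.1.1] true AND true = true
[1.1.2.1.1] true → false = false
[1.1.2.1] NOT false = true
[1.1.2.2] true AND true = true
[1.1.2] true AND true = true
[1.1] exactly-one(true, true) = false
[1.2.1] false OR true = true
[1.2.2.2] false OR true = true
[1.2.2] true → true = true
[1.2.3.1.2] true → true = true
[1.2.3.1] false AND true = false
[1.2.3] NOT false = true
[1.2] true AND true AND true = true
[1] false AND true = false
[2] exactly-one(false, true, false) = true
[root] false AND true = false
Overall: false → denied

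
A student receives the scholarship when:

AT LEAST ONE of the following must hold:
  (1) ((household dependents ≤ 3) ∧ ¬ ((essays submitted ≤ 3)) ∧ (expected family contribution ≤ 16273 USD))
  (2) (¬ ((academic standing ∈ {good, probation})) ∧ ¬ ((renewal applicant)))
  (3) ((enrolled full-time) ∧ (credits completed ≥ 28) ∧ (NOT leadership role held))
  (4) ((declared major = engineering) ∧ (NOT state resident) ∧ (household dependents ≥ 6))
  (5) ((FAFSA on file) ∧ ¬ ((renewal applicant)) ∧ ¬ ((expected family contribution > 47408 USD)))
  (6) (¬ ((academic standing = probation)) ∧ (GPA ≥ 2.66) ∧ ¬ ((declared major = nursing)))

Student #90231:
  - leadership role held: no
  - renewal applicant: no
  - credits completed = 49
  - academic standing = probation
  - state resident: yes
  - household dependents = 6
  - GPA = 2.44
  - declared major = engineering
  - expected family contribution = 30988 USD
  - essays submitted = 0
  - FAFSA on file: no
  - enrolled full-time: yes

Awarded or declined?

Atomic conditions:
  household dependents ≤ 3: 6 ≤ 3 is false
  essays submitted ≤ 3: 0 ≤ 3 is true
  expected family contribution ≤ 16273 USD: 30988 ≤ 16273 is false
  academic standing ∈ {good, probation}: probation is in the set → true
  renewal applicant: no → false
  enrolled full-time: yes → true
  credits completed ≥ 28: 49 ≥ 28 is true
  NOT leadership role held: no → true
  declared major = engineering: engineering == engineering is true
  NOT state resident: yes → false
  household dependents ≥ 6: 6 ≥ 6 is true
  FAFSA on file: no → false
  expected family contribution > 47408 USD: 30988 > 47408 is false
  academic standing = probation: probation == probation is true
  GPA ≥ 2.66: 2.44 ≥ 2.66 is false
  declared major = nursing: engineering == nursing is false
Combine:
[1.2] NOT true = false
[1] false AND false AND false = false
[2.1] NOT true = false
[2.2] NOT false = true
[2] false AND true = false
[3] true AND true AND true = true
[4] true AND false AND true = false
[5.2] NOT false = true
[5.3] NOT false = true
[5] false AND true AND true = false
[6.1] NOT true = false
[6.3] NOT false = true
[6] false AND false AND true = false
[root] false OR false OR true OR false OR false OR false = true
Overall: true → awarded

Awarded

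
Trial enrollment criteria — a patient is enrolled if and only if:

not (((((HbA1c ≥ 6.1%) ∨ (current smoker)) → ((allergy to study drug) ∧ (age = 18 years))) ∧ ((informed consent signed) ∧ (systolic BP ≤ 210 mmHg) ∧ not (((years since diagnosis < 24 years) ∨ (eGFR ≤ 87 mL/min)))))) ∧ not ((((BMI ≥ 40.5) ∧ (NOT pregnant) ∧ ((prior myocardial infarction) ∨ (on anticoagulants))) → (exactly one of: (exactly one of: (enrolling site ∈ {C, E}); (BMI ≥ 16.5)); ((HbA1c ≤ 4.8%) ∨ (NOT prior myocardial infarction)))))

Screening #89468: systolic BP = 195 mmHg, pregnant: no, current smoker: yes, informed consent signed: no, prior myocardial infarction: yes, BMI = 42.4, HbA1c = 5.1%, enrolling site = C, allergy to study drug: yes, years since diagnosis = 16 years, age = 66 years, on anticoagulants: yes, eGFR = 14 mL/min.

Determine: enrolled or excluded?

Atomic conditions:
  HbA1c ≥ 6.1%: 5.1 ≥ 6.1 is false
  current smoker: yes → true
  allergy to study drug: yes → true
  age = 18 years: 66 == 18 is false
  informed consent signed: no → false
  systolic BP ≤ 210 mmHg: 195 ≤ 210 is true
  years since diagnosis < 24 years: 16 < 24 is true
  eGFR ≤ 87 mL/min: 14 ≤ 87 is true
  BMI ≥ 40.5: 42.4 ≥ 40.5 is true
  NOT pregnant: no → true
  prior myocardial infarction: yes → true
  on anticoagulants: yes → true
  enrolling site ∈ {C, E}: C is in the set → true
  BMI ≥ 16.5: 42.4 ≥ 16.5 is true
  HbA1c ≤ 4.8%: 5.1 ≤ 4.8 is false
  NOT prior myocardial infarction: yes → false
Combine:
[1.1.1.1] false OR true = true
[1.1.1.2] true AND false = false
[1.1.1] true → false = false
[1.1.2.3.1] true OR true = true
[1.1.2.3] NOT true = false
[1.1.2] false AND true AND false = false
[1.1] false AND false = false
[1] NOT false = true
[2.1.1.3] true OR true = true
[2.1.1] true AND true AND true = true
[2.1.2.1] exactly-one(true, true) = false
[2.1.2.2] false OR false = false
[2.1.2] exactly-one(false, false) = false
[2.1] true → false = false
[2] NOT false = true
[root] true AND true = true
Overall: true → enrolled

Enrolled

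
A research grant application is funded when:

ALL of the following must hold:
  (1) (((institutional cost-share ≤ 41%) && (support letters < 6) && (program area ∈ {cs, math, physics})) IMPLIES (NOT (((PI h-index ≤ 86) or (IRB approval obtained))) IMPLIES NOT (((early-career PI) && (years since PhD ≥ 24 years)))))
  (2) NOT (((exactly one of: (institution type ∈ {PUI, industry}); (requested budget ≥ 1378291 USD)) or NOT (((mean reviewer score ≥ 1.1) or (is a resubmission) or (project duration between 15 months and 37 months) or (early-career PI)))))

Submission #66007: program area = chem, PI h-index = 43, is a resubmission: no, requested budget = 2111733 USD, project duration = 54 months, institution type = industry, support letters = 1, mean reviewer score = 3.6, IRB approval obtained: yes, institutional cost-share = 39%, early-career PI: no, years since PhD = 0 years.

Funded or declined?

Atomic conditions:
  institutional cost-share ≤ 41%: 39 ≤ 41 is true
  support letters < 6: 1 < 6 is true
  program area ∈ {cs, math, physics}: chem is not in the set → false
  PI h-index ≤ 86: 43 ≤ 86 is true
  IRB approval obtained: yes → true
  early-career PI: no → false
  years since PhD ≥ 24 years: 0 ≥ 24 is false
  institution type ∈ {PUI, industry}: industry is in the set → true
  requested budget ≥ 1378291 USD: 2111733 ≥ 1378291 is true
  mean reviewer score ≥ 1.1: 3.6 ≥ 1.1 is true
  is a resubmission: no → false
  project duration between 15 months and 37 months: 54 in [15, 37] is false
Combine:
[1.1] true AND true AND false = false
[1.2.1.1] true OR true = true
[1.2.1] NOT true = false
[1.2.2.1] false AND false = false
[1.2.2] NOT false = true
[1.2] false → true (antecedent false ⇒ implication holds) = true
[1] false → true (antecedent false ⇒ implication holds) = true
[2.1.1] exactly-one(true, true) = false
[2.1.2.1] true OR false OR false OR false = true
[2.1.2] NOT true = false
[2.1] false OR false = false
[2] NOT false = true
[root] true AND true = true
Overall: true → funded

Funded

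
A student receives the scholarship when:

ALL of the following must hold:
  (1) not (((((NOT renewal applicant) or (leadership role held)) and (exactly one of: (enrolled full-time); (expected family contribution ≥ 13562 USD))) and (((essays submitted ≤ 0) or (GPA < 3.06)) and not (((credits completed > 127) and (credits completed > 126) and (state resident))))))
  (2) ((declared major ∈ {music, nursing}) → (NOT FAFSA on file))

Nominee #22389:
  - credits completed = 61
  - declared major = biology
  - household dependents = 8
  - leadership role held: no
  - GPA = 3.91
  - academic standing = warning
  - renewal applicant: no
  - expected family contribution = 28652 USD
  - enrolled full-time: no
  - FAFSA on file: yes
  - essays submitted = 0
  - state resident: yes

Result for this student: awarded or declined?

Atomic conditions:
  NOT renewal applicant: no → true
  leadership role held: no → false
  enrolled full-time: no → false
  expected family contribution ≥ 13562 USD: 28652 ≥ 13562 is true
  essays submitted ≤ 0: 0 ≤ 0 is true
  GPA < 3.06: 3.91 < 3.06 is false
  credits completed > 127: 61 > 127 is false
  credits completed > 126: 61 > 126 is false
  state resident: yes → true
  declared major ∈ {music, nursing}: biology is not in the set → false
  NOT FAFSA on file: yes → false
Combine:
[1.1.1.1] true OR false = true
[1.1.1.2] exactly-one(false, true) = true
[1.1.1] true AND true = true
[1.1.2.1] true OR false = true
[1.1.2.2.1] false AND false AND true = false
[1.1.2.2] NOT false = true
[1.1.2] true AND true = true
[1.1] true AND true = true
[1] NOT true = false
[2] false → false (antecedent false ⇒ implication holds) = true
[root] false AND true = false
Overall: false → declined

Declined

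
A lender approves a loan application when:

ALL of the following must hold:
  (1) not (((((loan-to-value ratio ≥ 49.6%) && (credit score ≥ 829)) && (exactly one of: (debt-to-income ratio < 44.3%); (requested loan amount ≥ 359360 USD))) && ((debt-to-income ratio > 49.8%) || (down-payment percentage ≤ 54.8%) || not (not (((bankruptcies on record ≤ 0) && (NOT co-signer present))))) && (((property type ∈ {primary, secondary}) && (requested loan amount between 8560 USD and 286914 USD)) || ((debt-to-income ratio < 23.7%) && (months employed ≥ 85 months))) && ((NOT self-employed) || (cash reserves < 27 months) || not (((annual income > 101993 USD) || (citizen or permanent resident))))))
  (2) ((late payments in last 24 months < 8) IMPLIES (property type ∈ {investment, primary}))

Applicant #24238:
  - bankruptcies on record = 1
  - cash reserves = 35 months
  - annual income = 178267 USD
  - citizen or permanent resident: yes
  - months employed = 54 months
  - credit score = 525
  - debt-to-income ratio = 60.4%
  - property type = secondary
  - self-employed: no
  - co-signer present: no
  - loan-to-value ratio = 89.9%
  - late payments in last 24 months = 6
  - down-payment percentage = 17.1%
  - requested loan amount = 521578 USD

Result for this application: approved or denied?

Denied

Atomic conditions:
  loan-to-value ratio ≥ 49.6%: 89.9 ≥ 49.6 is true
  credit score ≥ 829: 525 ≥ 829 is false
  debt-to-income ratio < 44.3%: 60.4 < 44.3 is false
  requested loan amount ≥ 359360 USD: 521578 ≥ 359360 is true
  debt-to-income ratio > 49.8%: 60.4 > 49.8 is true
  down-payment percentage ≤ 54.8%: 17.1 ≤ 54.8 is true
  bankruptcies on record ≤ 0: 1 ≤ 0 is false
  NOT co-signer present: no → true
  property type ∈ {primary, secondary}: secondary is in the set → true
  requested loan amount between 8560 USD and 286914 USD: 521578 in [8560, 286914] is false
  debt-to-income ratio < 23.7%: 60.4 < 23.7 is false
  months employed ≥ 85 months: 54 ≥ 85 is false
  NOT self-employed: no → true
  cash reserves < 27 months: 35 < 27 is false
  annual income > 101993 USD: 178267 > 101993 is true
  citizen or permanent resident: yes → true
  late payments in last 24 months < 8: 6 < 8 is true
  property type ∈ {investment, primary}: secondary is not in the set → false
Combine:
[1.1.1.1] true AND false = false
[1.1.1.2] exactly-one(false, true) = true
[1.1.1] false AND true = false
[1.1.2.3.1.1] false AND true = false
[1.1.2.3.1] NOT false = true
[1.1.2.3] NOT true = false
[1.1.2] true OR true OR false = true
[1.1.3.1] true AND false = false
[1.1.3.2] false AND false = false
[1.1.3] false OR false = false
[1.1.4.3.1] true OR true = true
[1.1.4.3] NOT true = false
[1.1.4] true OR false OR false = true
[1.1] false AND true AND false AND true = false
[1] NOT false = true
[2] true → false = false
[root] true AND false = false
Overall: false → denied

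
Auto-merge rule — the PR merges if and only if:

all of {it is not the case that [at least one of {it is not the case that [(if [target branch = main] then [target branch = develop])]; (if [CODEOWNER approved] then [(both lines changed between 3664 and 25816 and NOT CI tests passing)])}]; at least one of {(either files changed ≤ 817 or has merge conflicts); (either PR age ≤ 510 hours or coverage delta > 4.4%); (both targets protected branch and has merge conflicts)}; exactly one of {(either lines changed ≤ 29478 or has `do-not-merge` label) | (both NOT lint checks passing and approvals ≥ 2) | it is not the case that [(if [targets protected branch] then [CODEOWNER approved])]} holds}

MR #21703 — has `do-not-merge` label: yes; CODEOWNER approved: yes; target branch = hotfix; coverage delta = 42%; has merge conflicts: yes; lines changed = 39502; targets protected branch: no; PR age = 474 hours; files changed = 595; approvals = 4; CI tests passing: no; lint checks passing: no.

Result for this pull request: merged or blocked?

Atomic conditions:
  target branch = main: hotfix == main is false
  target branch = develop: hotfix == develop is false
  CODEOWNER approved: yes → true
  lines changed between 3664 and 25816: 39502 in [3664, 25816] is false
  NOT CI tests passing: no → true
  files changed ≤ 817: 595 ≤ 817 is true
  has merge conflicts: yes → true
  PR age ≤ 510 hours: 474 ≤ 510 is true
  coverage delta > 4.4%: 42 > 4.4 is true
  targets protected branch: no → false
  lines changed ≤ 29478: 39502 ≤ 29478 is false
  has `do-not-merge` label: yes → true
  NOT lint checks passing: no → true
  approvals ≥ 2: 4 ≥ 2 is true
Combine:
[1.1.1.1] false → false (antecedent false ⇒ implication holds) = true
[1.1.1] NOT true = false
[1.1.2.2] false AND true = false
[1.1.2] true → false = false
[1.1] false OR false = false
[1] NOT false = true
[2.1] true OR true = true
[2.2] true OR true = true
[2.3] false AND true = false
[2] true OR true OR false = true
[3.1] false OR true = true
[3.2] true AND true = true
[3.3.1] false → true (antecedent false ⇒ implication holds) = true
[3.3] NOT true = false
[3] exactly-one(true, true, false) = false
[root] true AND true AND false = false
Overall: false → blocked

Blocked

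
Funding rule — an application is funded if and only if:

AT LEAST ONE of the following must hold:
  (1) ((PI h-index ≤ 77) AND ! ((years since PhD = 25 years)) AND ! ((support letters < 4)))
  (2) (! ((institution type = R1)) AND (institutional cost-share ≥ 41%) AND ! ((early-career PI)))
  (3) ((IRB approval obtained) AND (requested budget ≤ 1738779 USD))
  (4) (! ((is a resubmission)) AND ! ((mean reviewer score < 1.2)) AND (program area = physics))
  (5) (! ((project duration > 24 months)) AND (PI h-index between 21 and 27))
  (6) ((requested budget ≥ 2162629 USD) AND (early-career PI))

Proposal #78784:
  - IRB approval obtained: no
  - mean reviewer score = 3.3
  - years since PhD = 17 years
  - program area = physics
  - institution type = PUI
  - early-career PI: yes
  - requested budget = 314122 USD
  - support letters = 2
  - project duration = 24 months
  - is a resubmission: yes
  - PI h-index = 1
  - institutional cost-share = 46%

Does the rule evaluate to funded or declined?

Declined

Atomic conditions:
  PI h-index ≤ 77: 1 ≤ 77 is true
  years since PhD = 25 years: 17 == 25 is false
  support letters < 4: 2 < 4 is true
  institution type = R1: PUI == R1 is false
  institutional cost-share ≥ 41%: 46 ≥ 41 is true
  early-career PI: yes → true
  IRB approval obtained: no → false
  requested budget ≤ 1738779 USD: 314122 ≤ 1738779 is true
  is a resubmission: yes → true
  mean reviewer score < 1.2: 3.3 < 1.2 is false
  program area = physics: physics == physics is true
  project duration > 24 months: 24 > 24 is false
  PI h-index between 21 and 27: 1 in [21, 27] is false
  requested budget ≥ 2162629 USD: 314122 ≥ 2162629 is false
Combine:
[1.2] NOT false = true
[1.3] NOT true = false
[1] true AND true AND false = false
[2.1] NOT false = true
[2.3] NOT true = false
[2] true AND true AND false = false
[3] false AND true = false
[4.1] NOT true = false
[4.2] NOT false = true
[4] false AND true AND true = false
[5.1] NOT false = true
[5] true AND false = false
[6] false AND true = false
[root] false OR false OR false OR false OR false OR false = false
Overall: false → declined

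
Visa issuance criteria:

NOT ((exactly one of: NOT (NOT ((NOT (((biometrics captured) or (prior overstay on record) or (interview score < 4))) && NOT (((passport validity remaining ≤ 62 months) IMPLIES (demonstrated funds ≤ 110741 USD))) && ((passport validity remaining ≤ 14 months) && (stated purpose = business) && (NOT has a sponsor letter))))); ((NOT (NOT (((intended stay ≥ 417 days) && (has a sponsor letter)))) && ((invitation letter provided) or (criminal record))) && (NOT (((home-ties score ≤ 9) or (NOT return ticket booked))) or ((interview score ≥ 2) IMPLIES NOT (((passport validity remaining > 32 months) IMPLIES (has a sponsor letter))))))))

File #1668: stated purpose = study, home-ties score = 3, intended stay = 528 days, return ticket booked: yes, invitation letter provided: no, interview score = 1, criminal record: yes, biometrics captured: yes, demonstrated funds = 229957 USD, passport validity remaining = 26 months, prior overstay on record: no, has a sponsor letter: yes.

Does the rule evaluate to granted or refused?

Atomic conditions:
  biometrics captured: yes → true
  prior overstay on record: no → false
  interview score < 4: 1 < 4 is true
  passport validity remaining ≤ 62 months: 26 ≤ 62 is true
  demonstrated funds ≤ 110741 USD: 229957 ≤ 110741 is false
  passport validity remaining ≤ 14 months: 26 ≤ 14 is false
  stated purpose = business: study == business is false
  NOT has a sponsor letter: yes → false
  intended stay ≥ 417 days: 528 ≥ 417 is true
  has a sponsor letter: yes → true
  invitation letter provided: no → false
  criminal record: yes → true
  home-ties score ≤ 9: 3 ≤ 9 is true
  NOT return ticket booked: yes → false
  interview score ≥ 2: 1 ≥ 2 is false
  passport validity remaining > 32 months: 26 > 32 is false
Combine:
[1.1.1.1.1.1] true OR false OR true = true
[1.1.1.1.1] NOT true = false
[1.1.1.1.2.1] true → false = false
[1.1.1.1.2] NOT false = true
[1.1.1.1.3] false AND false AND false = false
[1.1.1.1] false AND true AND false = false
[1.1.1] NOT false = true
[1.1] NOT true = false
[1.2.1.1.1.1] true AND true = true
[1.2.1.1.1] NOT true = false
[1.2.1.1] NOT false = true
[1.2.1.2] false OR true = true
[1.2.1] true AND true = true
[1.2.2.1.1] true OR false = true
[1.2.2.1] NOT true = false
[1.2.2.2.2.1] false → true (antecedent false ⇒ implication holds) = true
[1.2.2.2.2] NOT true = false
[1.2.2.2] false → false (antecedent false ⇒ implication holds) = true
[1.2.2] false OR true = true
[1.2] true AND true = true
[1] exactly-one(false, true) = true
[root] NOT true = false
Overall: false → refused

Refused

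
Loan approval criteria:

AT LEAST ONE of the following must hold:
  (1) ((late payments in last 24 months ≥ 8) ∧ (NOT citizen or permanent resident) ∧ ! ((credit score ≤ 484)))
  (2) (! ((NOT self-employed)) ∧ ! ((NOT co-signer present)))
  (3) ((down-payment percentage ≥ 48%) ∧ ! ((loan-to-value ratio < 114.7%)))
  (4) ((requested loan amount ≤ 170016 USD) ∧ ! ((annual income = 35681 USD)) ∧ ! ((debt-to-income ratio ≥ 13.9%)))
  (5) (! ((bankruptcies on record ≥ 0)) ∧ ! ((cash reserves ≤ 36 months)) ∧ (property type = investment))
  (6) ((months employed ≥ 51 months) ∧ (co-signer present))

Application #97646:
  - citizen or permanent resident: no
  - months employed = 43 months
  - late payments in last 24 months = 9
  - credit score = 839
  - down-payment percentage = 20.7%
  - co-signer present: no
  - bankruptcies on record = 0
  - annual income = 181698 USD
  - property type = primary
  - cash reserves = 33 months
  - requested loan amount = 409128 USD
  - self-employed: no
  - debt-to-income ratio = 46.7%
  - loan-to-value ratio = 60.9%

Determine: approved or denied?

Approved

Atomic conditions:
  late payments in last 24 months ≥ 8: 9 ≥ 8 is true
  NOT citizen or permanent resident: no → true
  credit score ≤ 484: 839 ≤ 484 is false
  NOT self-employed: no → true
  NOT co-signer present: no → true
  down-payment percentage ≥ 48%: 20.7 ≥ 48 is false
  loan-to-value ratio < 114.7%: 60.9 < 114.7 is true
  requested loan amount ≤ 170016 USD: 409128 ≤ 170016 is false
  annual income = 35681 USD: 181698 == 35681 is false
  debt-to-income ratio ≥ 13.9%: 46.7 ≥ 13.9 is true
  bankruptcies on record ≥ 0: 0 ≥ 0 is true
  cash reserves ≤ 36 months: 33 ≤ 36 is true
  property type = investment: primary == investment is false
  months employed ≥ 51 months: 43 ≥ 51 is false
  co-signer present: no → false
Combine:
[1.3] NOT false = true
[1] true AND true AND true = true
[2.1] NOT true = false
[2.2] NOT true = false
[2] false AND false = false
[3.2] NOT true = false
[3] false AND false = false
[4.2] NOT false = true
[4.3] NOT true = false
[4] false AND true AND false = false
[5.1] NOT true = false
[5.2] NOT true = false
[5] false AND false AND false = false
[6] false AND false = false
[root] true OR false OR false OR false OR false OR false = true
Overall: true → approved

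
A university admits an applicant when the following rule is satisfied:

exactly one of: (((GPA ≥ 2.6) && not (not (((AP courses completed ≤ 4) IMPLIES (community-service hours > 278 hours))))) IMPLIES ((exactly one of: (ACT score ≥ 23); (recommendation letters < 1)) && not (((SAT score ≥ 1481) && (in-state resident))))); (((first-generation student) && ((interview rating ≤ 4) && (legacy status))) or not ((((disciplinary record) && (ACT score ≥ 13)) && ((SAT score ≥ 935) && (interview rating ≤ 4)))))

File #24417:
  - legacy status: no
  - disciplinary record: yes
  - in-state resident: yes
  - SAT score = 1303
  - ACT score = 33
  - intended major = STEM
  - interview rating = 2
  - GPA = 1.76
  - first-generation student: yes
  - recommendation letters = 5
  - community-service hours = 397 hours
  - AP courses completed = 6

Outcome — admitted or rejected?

Atomic conditions:
  GPA ≥ 2.6: 1.76 ≥ 2.6 is false
  AP courses completed ≤ 4: 6 ≤ 4 is false
  community-service hours > 278 hours: 397 > 278 is true
  ACT score ≥ 23: 33 ≥ 23 is true
  recommendation letters < 1: 5 < 1 is false
  SAT score ≥ 1481: 1303 ≥ 1481 is false
  in-state resident: yes → true
  first-generation student: yes → true
  interview rating ≤ 4: 2 ≤ 4 is true
  legacy status: no → false
  disciplinary record: yes → true
  ACT score ≥ 13: 33 ≥ 13 is true
  SAT score ≥ 935: 1303 ≥ 935 is true
Combine:
[1.1.2.1.1] false → true (antecedent false ⇒ implication holds) = true
[1.1.2.1] NOT true = false
[1.1.2] NOT false = true
[1.1] false AND true = false
[1.2.1] exactly-one(true, false) = true
[1.2.2.1] false AND true = false
[1.2.2] NOT false = true
[1.2] true AND true = true
[1] false → true (antecedent false ⇒ implication holds) = true
[2.1.2] true AND false = false
[2.1] true AND false = false
[2.2.1.1] true AND true = true
[2.2.1.2] true AND true = true
[2.2.1] true AND true = true
[2.2] NOT true = false
[2] false OR false = false
[root] exactly-one(true, false) = true
Overall: true → admitted

Admitted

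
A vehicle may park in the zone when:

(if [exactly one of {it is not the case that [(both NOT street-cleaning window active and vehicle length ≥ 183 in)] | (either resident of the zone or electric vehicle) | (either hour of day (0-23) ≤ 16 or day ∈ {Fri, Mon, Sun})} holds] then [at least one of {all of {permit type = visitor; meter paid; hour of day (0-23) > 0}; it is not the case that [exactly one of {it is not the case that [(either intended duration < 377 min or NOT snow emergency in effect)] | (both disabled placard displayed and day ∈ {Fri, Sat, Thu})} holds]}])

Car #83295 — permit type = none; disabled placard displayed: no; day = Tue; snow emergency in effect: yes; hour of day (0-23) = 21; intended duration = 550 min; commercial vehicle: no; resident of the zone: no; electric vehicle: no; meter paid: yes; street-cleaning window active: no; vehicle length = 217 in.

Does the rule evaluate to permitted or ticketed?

Atomic conditions:
  NOT street-cleaning window active: no → true
  vehicle length ≥ 183 in: 217 ≥ 183 is true
  resident of the zone: no → false
  electric vehicle: no → false
  hour of day (0-23) ≤ 16: 21 ≤ 16 is false
  day ∈ {Fri, Mon, Sun}: Tue is not in the set → false
  permit type = visitor: none == visitor is false
  meter paid: yes → true
  hour of day (0-23) > 0: 21 > 0 is true
  intended duration < 377 min: 550 < 377 is false
  NOT snow emergency in effect: yes → false
  disabled placard displayed: no → false
  day ∈ {Fri, Sat, Thu}: Tue is not in the set → false
Combine:
[1.1.1] true AND true = true
[1.1] NOT true = false
[1.2] false OR false = false
[1.3] false OR false = false
[1] exactly-one(false, false, false) = false
[2.1] false AND true AND true = false
[2.2.1.1.1] false OR false = false
[2.2.1.1] NOT false = true
[2.2.1.2] false AND false = false
[2.2.1] exactly-one(true, false) = true
[2.2] NOT true = false
[2] false OR false = false
[root] false → false (antecedent false ⇒ implication holds) = true
Overall: true → permitted

Permitted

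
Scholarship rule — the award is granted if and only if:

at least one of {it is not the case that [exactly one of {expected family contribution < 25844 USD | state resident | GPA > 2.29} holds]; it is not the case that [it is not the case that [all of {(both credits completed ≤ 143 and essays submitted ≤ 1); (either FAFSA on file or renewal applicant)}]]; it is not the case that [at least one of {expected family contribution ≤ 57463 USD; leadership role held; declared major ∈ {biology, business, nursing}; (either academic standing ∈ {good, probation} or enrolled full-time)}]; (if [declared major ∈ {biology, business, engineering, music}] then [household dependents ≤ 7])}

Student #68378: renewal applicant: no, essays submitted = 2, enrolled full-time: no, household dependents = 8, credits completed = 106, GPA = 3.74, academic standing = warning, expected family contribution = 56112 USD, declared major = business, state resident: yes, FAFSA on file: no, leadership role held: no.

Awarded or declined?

Awarded

Atomic conditions:
  expected family contribution < 25844 USD: 56112 < 25844 is false
  state resident: yes → true
  GPA > 2.29: 3.74 > 2.29 is true
  credits completed ≤ 143: 106 ≤ 143 is true
  essays submitted ≤ 1: 2 ≤ 1 is false
  FAFSA on file: no → false
  renewal applicant: no → false
  expected family contribution ≤ 57463 USD: 56112 ≤ 57463 is true
  leadership role held: no → false
  declared major ∈ {biology, business, nursing}: business is in the set → true
  academic standing ∈ {good, probation}: warning is not in the set → false
  enrolled full-time: no → false
  declared major ∈ {biology, business, engineering, music}: business is in the set → true
  household dependents ≤ 7: 8 ≤ 7 is false
Combine:
[1.1] exactly-one(false, true, true) = false
[1] NOT false = true
[2.1.1.1] true AND false = false
[2.1.1.2] false OR false = false
[2.1.1] false AND false = false
[2.1] NOT false = true
[2] NOT true = false
[3.1.4] false OR false = false
[3.1] true OR false OR true OR false = true
[3] NOT true = false
[4] true → false = false
[root] true OR false OR false OR false = true
Overall: true → awarded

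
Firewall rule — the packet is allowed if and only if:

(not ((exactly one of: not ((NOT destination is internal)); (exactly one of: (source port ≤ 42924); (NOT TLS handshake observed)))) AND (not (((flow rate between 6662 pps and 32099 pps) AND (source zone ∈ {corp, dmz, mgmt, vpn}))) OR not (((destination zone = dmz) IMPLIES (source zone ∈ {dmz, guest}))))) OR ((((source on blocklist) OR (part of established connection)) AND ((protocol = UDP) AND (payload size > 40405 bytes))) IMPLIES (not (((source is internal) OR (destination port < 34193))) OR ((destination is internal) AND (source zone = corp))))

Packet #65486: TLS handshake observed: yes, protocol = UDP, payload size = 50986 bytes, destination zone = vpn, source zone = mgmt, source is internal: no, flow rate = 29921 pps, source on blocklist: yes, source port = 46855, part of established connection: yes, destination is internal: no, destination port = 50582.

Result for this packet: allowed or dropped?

Allowed

Atomic conditions:
  NOT destination is internal: no → true
  source port ≤ 42924: 46855 ≤ 42924 is false
  NOT TLS handshake observed: yes → false
  flow rate between 6662 pps and 32099 pps: 29921 in [6662, 32099] is true
  source zone ∈ {corp, dmz, mgmt, vpn}: mgmt is in the set → true
  destination zone = dmz: vpn == dmz is false
  source zone ∈ {dmz, guest}: mgmt is not in the set → false
  source on blocklist: yes → true
  part of established connection: yes → true
  protocol = UDP: UDP == UDP is true
  payload size > 40405 bytes: 50986 > 40405 is true
  source is internal: no → false
  destination port < 34193: 50582 < 34193 is false
  destination is internal: no → false
  source zone = corp: mgmt == corp is false
Combine:
[1.1.1.1] NOT true = false
[1.1.1.2] exactly-one(false, false) = false
[1.1.1] exactly-one(false, false) = false
[1.1] NOT false = true
[1.2.1.1] true AND true = true
[1.2.1] NOT true = false
[1.2.2.1] false → false (antecedent false ⇒ implication holds) = true
[1.2.2] NOT true = false
[1.2] false OR false = false
[1] true AND false = false
[2.1.1] true OR true = true
[2.1.2] true AND true = true
[2.1] true AND true = true
[2.2.1.1] false OR false = false
[2.2.1] NOT false = true
[2.2.2] false AND false = false
[2.2] true OR false = true
[2] true → true = true
[root] false OR true = true
Overall: true → allowed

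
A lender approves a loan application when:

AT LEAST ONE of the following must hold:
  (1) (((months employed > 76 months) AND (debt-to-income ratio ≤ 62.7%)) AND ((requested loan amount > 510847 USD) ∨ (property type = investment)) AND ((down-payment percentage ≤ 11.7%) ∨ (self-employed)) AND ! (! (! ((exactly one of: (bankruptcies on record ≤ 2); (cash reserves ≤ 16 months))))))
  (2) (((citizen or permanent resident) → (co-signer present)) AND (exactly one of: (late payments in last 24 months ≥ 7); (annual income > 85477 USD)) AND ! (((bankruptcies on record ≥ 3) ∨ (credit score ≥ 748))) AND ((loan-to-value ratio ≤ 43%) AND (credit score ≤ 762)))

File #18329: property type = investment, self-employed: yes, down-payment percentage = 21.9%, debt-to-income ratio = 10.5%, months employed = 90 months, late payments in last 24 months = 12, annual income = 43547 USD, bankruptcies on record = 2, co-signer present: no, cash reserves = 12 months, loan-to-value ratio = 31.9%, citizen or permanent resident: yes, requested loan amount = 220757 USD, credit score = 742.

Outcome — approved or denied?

Approved

Atomic conditions:
  months employed > 76 months: 90 > 76 is true
  debt-to-income ratio ≤ 62.7%: 10.5 ≤ 62.7 is true
  requested loan amount > 510847 USD: 220757 > 510847 is false
  property type = investment: investment == investment is true
  down-payment percentage ≤ 11.7%: 21.9 ≤ 11.7 is false
  self-employed: yes → true
  bankruptcies on record ≤ 2: 2 ≤ 2 is true
  cash reserves ≤ 16 months: 12 ≤ 16 is true
  citizen or permanent resident: yes → true
  co-signer present: no → false
  late payments in last 24 months ≥ 7: 12 ≥ 7 is true
  annual income > 85477 USD: 43547 > 85477 is false
  bankruptcies on record ≥ 3: 2 ≥ 3 is false
  credit score ≥ 748: 742 ≥ 748 is false
  loan-to-value ratio ≤ 43%: 31.9 ≤ 43 is true
  credit score ≤ 762: 742 ≤ 762 is true
Combine:
[1.1] true AND true = true
[1.2] false OR true = true
[1.3] false OR true = true
[1.4.1.1.1] exactly-one(true, true) = false
[1.4.1.1] NOT false = true
[1.4.1] NOT true = false
[1.4] NOT false = true
[1] true AND true AND true AND true = true
[2.1] true → false = false
[2.2] exactly-one(true, false) = true
[2.3.1] false OR false = false
[2.3] NOT false = true
[2.4] true AND true = true
[2] false AND true AND true AND true = false
[root] true OR false = true
Overall: true → approved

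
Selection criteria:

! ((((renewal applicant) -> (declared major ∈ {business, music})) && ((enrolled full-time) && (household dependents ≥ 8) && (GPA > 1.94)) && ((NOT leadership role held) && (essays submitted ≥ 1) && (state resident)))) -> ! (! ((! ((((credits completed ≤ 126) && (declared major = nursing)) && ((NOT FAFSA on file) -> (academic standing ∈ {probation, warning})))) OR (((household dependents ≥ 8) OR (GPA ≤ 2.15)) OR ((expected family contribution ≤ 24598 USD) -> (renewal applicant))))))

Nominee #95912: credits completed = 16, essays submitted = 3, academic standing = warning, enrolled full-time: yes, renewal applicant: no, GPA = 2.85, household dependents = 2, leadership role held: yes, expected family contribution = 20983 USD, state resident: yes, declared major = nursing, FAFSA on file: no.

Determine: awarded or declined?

Declined

Atomic conditions:
  renewal applicant: no → false
  declared major ∈ {business, music}: nursing is not in the set → false
  enrolled full-time: yes → true
  household dependents ≥ 8: 2 ≥ 8 is false
  GPA > 1.94: 2.85 > 1.94 is true
  NOT leadership role held: yes → false
  essays submitted ≥ 1: 3 ≥ 1 is true
  state resident: yes → true
  credits completed ≤ 126: 16 ≤ 126 is true
  declared major = nursing: nursing == nursing is true
  NOT FAFSA on file: no → true
  academic standing ∈ {probation, warning}: warning is in the set → true
  GPA ≤ 2.15: 2.85 ≤ 2.15 is false
  expected family contribution ≤ 24598 USD: 20983 ≤ 24598 is true
Combine:
[1.1.1] false → false (antecedent false ⇒ implication holds) = true
[1.1.2] true AND false AND true = false
[1.1.3] false AND true AND true = false
[1.1] true AND false AND false = false
[1] NOT false = true
[2.1.1.1.1.1] true AND true = true
[2.1.1.1.1.2] true → true = true
[2.1.1.1.1] true AND true = true
[2.1.1.1] NOT true = false
[2.1.1.2.1] false OR false = false
[2.1.1.2.2] true → false = false
[2.1.1.2] false OR false = false
[2.1.1] false OR false = false
[2.1] NOT false = true
[2] NOT true = false
[root] true → false = false
Overall: false → declined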